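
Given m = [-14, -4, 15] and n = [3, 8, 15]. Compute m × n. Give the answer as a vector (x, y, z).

i: (-4)·15 - 15·8 = -60 - 120 = -180
j: 15·3 - (-14)·15 = 45 - (-210) = 255
k: (-14)·8 - (-4)·3 = -112 - (-12) = -100
m × n = (-180, 255, -100)

(-180, 255, -100)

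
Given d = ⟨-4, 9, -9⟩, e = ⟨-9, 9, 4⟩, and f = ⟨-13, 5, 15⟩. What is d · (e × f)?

e × f:
i: 9·15 - 4·5 = 135 - 20 = 115
j: 4·(-13) - (-9)·15 = -52 - (-135) = 83
k: (-9)·5 - 9·(-13) = -45 - (-117) = 72
e × f = (115, 83, 72)
d · (e × f) = (-4)·115 + 9·83 + (-9)·72 = -460 + 747 - 648 = -361

-361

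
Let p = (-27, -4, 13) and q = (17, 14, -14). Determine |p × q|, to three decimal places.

369.628

i: (-4)·(-14) - 13·14 = 56 - 182 = -126
j: 13·17 - (-27)·(-14) = 221 - 378 = -157
k: (-27)·14 - (-4)·17 = -378 - (-68) = -310
p × q = (-126, -157, -310)
|p × q| = √((-126)² + (-157)² + (-310)²) = √136625 ≈ 369.6282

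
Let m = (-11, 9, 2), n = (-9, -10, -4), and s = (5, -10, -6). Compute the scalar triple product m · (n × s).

-606

n × s:
i: (-10)·(-6) - (-4)·(-10) = 60 - 40 = 20
j: (-4)·5 - (-9)·(-6) = -20 - 54 = -74
k: (-9)·(-10) - (-10)·5 = 90 - (-50) = 140
n × s = (20, -74, 140)
m · (n × s) = (-11)·20 + 9·(-74) + 2·140 = -220 - 666 + 280 = -606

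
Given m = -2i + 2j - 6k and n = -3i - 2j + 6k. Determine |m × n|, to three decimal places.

31.623

i: 2·6 - (-6)·(-2) = 12 - 12 = 0
j: (-6)·(-3) - (-2)·6 = 18 - (-12) = 30
k: (-2)·(-2) - 2·(-3) = 4 - (-6) = 10
m × n = (0, 30, 10)
|m × n| = √(0² + 30² + 10²) = √1000 ≈ 31.6228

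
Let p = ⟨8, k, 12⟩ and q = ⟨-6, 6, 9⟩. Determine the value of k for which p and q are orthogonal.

-10

p · q = 8·(-6) + k·6 + 12·9 = 60 + 6k
Set equal to 0: 6k = -60, so k = -10.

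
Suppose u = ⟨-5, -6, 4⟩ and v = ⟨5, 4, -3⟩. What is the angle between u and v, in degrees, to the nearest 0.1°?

169.5

u · v = (-5)·5 + (-6)·4 + 4·(-3) = -25 - 24 - 12 = -61
|u|² = 25 + 36 + 16 = 77,  |u| = √77 ≈ 8.774964
|v|² = 25 + 16 + 9 = 50,  |v| = √50 ≈ 7.071068
cos θ = -61 / (8.774964 · 7.071068) ≈ -0.98310
θ = arccos(-0.98310) ≈ 169.5°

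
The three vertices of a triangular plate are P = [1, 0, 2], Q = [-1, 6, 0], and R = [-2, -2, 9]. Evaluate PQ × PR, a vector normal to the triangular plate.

PQ = (-2, 6, -2)
PR = (-3, -2, 7)
i: 6·7 - (-2)·(-2) = 42 - 4 = 38
j: (-2)·(-3) - (-2)·7 = 6 - (-14) = 20
k: (-2)·(-2) - 6·(-3) = 4 - (-18) = 22
PQ × PR = (38, 20, 22)

(38, 20, 22)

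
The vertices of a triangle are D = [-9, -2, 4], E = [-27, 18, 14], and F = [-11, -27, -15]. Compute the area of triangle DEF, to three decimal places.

311.466

DE = (-18, 20, 10),  DF = (-2, -25, -19)
i: 20·(-19) - 10·(-25) = -380 - (-250) = -130
j: 10·(-2) - (-18)·(-19) = -20 - 342 = -362
k: (-18)·(-25) - 20·(-2) = 450 - (-40) = 490
DE × DF = (-130, -362, 490)
|DE × DF| = √388044 ≈ 622.9318
area = ½ · 622.9318 ≈ 311.466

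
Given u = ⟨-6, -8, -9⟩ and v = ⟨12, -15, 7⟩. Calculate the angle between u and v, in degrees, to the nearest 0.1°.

u · v = (-6)·12 + (-8)·(-15) + (-9)·7 = -72 + 120 - 63 = -15
|u|² = 36 + 64 + 81 = 181,  |u| = √181 ≈ 13.453624
|v|² = 144 + 225 + 49 = 418,  |v| = √418 ≈ 20.445048
cos θ = -15 / (13.453624 · 20.445048) ≈ -0.05453
θ = arccos(-0.05453) ≈ 93.1°

93.1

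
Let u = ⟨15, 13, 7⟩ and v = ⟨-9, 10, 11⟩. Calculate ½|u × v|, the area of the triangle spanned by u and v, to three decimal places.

179.306

i: 13·11 - 7·10 = 143 - 70 = 73
j: 7·(-9) - 15·11 = -63 - 165 = -228
k: 15·10 - 13·(-9) = 150 - (-117) = 267
u × v = (73, -228, 267)
|u × v| = √(73² + (-228)² + 267²) = √128602 ≈ 358.6112
area = ½ · 358.6112 ≈ 179.306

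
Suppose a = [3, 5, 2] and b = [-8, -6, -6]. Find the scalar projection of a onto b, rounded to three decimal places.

-5.659

a · b = 3·(-8) + 5·(-6) + 2·(-6) = -24 - 30 - 12 = -66
|b| = √(64 + 36 + 36) = √136 ≈ 11.6619
comp_b a = -66 / √136 ≈ -5.659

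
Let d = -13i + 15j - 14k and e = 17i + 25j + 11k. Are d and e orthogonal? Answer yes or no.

yes

d · e = (-13)·17 + 15·25 + (-14)·11 = -221 + 375 - 154 = 0
Zero, so the vectors are orthogonal.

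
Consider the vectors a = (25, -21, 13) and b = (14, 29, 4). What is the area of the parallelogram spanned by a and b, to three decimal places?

i: (-21)·4 - 13·29 = -84 - 377 = -461
j: 13·14 - 25·4 = 182 - 100 = 82
k: 25·29 - (-21)·14 = 725 - (-294) = 1019
a × b = (-461, 82, 1019)
|a × b| = √((-461)² + 82² + 1019²) = √1257606 ≈ 1121.4303

1121.430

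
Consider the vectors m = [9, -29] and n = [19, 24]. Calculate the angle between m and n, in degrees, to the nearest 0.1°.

m · n = 9·19 + (-29)·24 = 171 - 696 = -525
|m|² = 81 + 841 = 922,  |m| = √922 ≈ 30.364453
|n|² = 361 + 576 = 937,  |n| = √937 ≈ 30.610456
cos θ = -525 / (30.364453 · 30.610456) ≈ -0.56484
θ = arccos(-0.56484) ≈ 124.4°

124.4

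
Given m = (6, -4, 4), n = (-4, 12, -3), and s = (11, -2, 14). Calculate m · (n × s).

384

n × s:
i: 12·14 - (-3)·(-2) = 168 - 6 = 162
j: (-3)·11 - (-4)·14 = -33 - (-56) = 23
k: (-4)·(-2) - 12·11 = 8 - 132 = -124
n × s = (162, 23, -124)
m · (n × s) = 6·162 + (-4)·23 + 4·(-124) = 972 - 92 - 496 = 384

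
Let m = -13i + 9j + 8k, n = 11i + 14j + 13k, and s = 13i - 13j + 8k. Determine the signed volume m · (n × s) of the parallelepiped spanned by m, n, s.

-5524

n × s:
i: 14·8 - 13·(-13) = 112 - (-169) = 281
j: 13·13 - 11·8 = 169 - 88 = 81
k: 11·(-13) - 14·13 = -143 - 182 = -325
n × s = (281, 81, -325)
m · (n × s) = (-13)·281 + 9·81 + 8·(-325) = -3653 + 729 - 2600 = -5524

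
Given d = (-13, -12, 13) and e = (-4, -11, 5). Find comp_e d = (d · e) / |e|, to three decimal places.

d · e = (-13)·(-4) + (-12)·(-11) + 13·5 = 52 + 132 + 65 = 249
|e| = √(16 + 121 + 25) = √162 ≈ 12.7279
comp_e d = 249 / √162 ≈ 19.563

19.563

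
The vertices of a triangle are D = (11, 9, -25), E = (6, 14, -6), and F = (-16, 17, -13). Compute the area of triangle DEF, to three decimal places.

DE = (-5, 5, 19),  DF = (-27, 8, 12)
i: 5·12 - 19·8 = 60 - 152 = -92
j: 19·(-27) - (-5)·12 = -513 - (-60) = -453
k: (-5)·8 - 5·(-27) = -40 - (-135) = 95
DE × DF = (-92, -453, 95)
|DE × DF| = √222698 ≈ 471.9089
area = ½ · 471.9089 ≈ 235.954

235.954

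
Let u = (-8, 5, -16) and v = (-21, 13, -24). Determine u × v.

i: 5·(-24) - (-16)·13 = -120 - (-208) = 88
j: (-16)·(-21) - (-8)·(-24) = 336 - 192 = 144
k: (-8)·13 - 5·(-21) = -104 - (-105) = 1
u × v = (88, 144, 1)

(88, 144, 1)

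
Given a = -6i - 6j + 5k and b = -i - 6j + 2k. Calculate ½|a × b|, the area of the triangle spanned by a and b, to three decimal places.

17.840

i: (-6)·2 - 5·(-6) = -12 - (-30) = 18
j: 5·(-1) - (-6)·2 = -5 - (-12) = 7
k: (-6)·(-6) - (-6)·(-1) = 36 - 6 = 30
a × b = (18, 7, 30)
|a × b| = √(18² + 7² + 30²) = √1273 ≈ 35.6791
area = ½ · 35.6791 ≈ 17.840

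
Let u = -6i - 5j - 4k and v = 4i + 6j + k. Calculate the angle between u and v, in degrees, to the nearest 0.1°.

155.2

u · v = (-6)·4 + (-5)·6 + (-4)·1 = -24 - 30 - 4 = -58
|u|² = 36 + 25 + 16 = 77,  |u| = √77 ≈ 8.774964
|v|² = 16 + 36 + 1 = 53,  |v| = √53 ≈ 7.280110
cos θ = -58 / (8.774964 · 7.280110) ≈ -0.90791
θ = arccos(-0.90791) ≈ 155.2°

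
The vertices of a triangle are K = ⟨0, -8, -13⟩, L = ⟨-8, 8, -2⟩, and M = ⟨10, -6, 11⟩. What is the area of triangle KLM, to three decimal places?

251.607

KL = (-8, 16, 11),  KM = (10, 2, 24)
i: 16·24 - 11·2 = 384 - 22 = 362
j: 11·10 - (-8)·24 = 110 - (-192) = 302
k: (-8)·2 - 16·10 = -16 - 160 = -176
KL × KM = (362, 302, -176)
|KL × KM| = √253224 ≈ 503.2137
area = ½ · 503.2137 ≈ 251.607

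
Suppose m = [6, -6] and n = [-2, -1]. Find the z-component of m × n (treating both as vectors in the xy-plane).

-18

6·(-1) - (-6)·(-2) = -6 - 12 = -18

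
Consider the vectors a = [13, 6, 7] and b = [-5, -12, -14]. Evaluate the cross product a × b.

(0, 147, -126)

i: 6·(-14) - 7·(-12) = -84 - (-84) = 0
j: 7·(-5) - 13·(-14) = -35 - (-182) = 147
k: 13·(-12) - 6·(-5) = -156 - (-30) = -126
a × b = (0, 147, -126)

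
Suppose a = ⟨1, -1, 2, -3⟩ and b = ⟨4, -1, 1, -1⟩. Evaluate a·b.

a · b = 1·4 + (-1)·(-1) + 2·1 + (-3)·(-1) = 4 + 1 + 2 + 3 = 10

10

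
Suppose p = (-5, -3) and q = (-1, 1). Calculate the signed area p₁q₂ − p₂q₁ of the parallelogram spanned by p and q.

(-5)·1 - (-3)·(-1) = -5 - 3 = -8

-8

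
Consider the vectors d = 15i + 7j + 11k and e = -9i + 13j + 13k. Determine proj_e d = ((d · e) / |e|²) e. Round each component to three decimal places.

(-2.126, 3.072, 3.072)

d · e = 15·(-9) + 7·13 + 11·13 = -135 + 91 + 143 = 99
|e|² = 81 + 169 + 169 = 419
proj_e d = (99/419) · (-9, 13, 13) ≈ (-2.126, 3.072, 3.072)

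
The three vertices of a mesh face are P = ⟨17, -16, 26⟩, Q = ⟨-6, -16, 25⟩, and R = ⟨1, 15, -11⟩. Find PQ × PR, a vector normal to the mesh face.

(31, -835, -713)

PQ = (-23, 0, -1)
PR = (-16, 31, -37)
i: 0·(-37) - (-1)·31 = 0 - (-31) = 31
j: (-1)·(-16) - (-23)·(-37) = 16 - 851 = -835
k: (-23)·31 - 0·(-16) = -713 - 0 = -713
PQ × PR = (31, -835, -713)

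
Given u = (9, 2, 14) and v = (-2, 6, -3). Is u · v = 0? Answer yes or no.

no

u · v = 9·(-2) + 2·6 + 14·(-3) = -18 + 12 - 42 = -48
Nonzero, so the vectors are not orthogonal.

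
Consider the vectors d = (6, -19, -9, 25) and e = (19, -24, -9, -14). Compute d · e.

301

d · e = 6·19 + (-19)·(-24) + (-9)·(-9) + 25·(-14) = 114 + 456 + 81 - 350 = 301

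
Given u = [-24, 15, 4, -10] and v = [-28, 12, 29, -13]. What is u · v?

u · v = (-24)·(-28) + 15·12 + 4·29 + (-10)·(-13) = 672 + 180 + 116 + 130 = 1098

1098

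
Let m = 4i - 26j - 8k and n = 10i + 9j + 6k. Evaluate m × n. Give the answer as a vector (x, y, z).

i: (-26)·6 - (-8)·9 = -156 - (-72) = -84
j: (-8)·10 - 4·6 = -80 - 24 = -104
k: 4·9 - (-26)·10 = 36 - (-260) = 296
m × n = (-84, -104, 296)

(-84, -104, 296)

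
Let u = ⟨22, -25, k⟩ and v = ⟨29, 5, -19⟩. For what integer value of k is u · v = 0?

27

u · v = 22·29 + (-25)·5 + k·(-19) = 513 - 19k
Set equal to 0: -19k = -513, so k = 27.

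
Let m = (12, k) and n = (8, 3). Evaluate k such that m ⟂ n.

m · n = 12·8 + k·3 = 96 + 3k
Set equal to 0: 3k = -96, so k = -32.

-32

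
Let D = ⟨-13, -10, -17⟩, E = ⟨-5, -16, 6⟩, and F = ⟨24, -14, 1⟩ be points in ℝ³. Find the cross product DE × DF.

(-16, 707, 190)

DE = (8, -6, 23)
DF = (37, -4, 18)
i: (-6)·18 - 23·(-4) = -108 - (-92) = -16
j: 23·37 - 8·18 = 851 - 144 = 707
k: 8·(-4) - (-6)·37 = -32 - (-222) = 190
DE × DF = (-16, 707, 190)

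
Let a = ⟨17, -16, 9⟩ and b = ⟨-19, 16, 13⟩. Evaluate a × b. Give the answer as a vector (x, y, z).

i: (-16)·13 - 9·16 = -208 - 144 = -352
j: 9·(-19) - 17·13 = -171 - 221 = -392
k: 17·16 - (-16)·(-19) = 272 - 304 = -32
a × b = (-352, -392, -32)

(-352, -392, -32)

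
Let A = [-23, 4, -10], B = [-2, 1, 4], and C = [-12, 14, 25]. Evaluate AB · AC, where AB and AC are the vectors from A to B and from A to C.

AB = B − A = (21, -3, 14)
AC = C − A = (11, 10, 35)
AB · AC = 21·11 + (-3)·10 + 14·35 = 231 - 30 + 490 = 691

691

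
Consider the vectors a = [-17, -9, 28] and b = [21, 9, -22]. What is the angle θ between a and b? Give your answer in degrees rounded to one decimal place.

a · b = (-17)·21 + (-9)·9 + 28·(-22) = -357 - 81 - 616 = -1054
|a|² = 289 + 81 + 784 = 1154,  |a| = √1154 ≈ 33.970576
|b|² = 441 + 81 + 484 = 1006,  |b| = √1006 ≈ 31.717503
cos θ = -1054 / (33.970576 · 31.717503) ≈ -0.97822
θ = arccos(-0.97822) ≈ 168.0°

168.0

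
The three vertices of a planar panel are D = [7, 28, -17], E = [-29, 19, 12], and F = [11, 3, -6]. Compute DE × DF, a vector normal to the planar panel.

(626, 512, 936)

DE = (-36, -9, 29)
DF = (4, -25, 11)
i: (-9)·11 - 29·(-25) = -99 - (-725) = 626
j: 29·4 - (-36)·11 = 116 - (-396) = 512
k: (-36)·(-25) - (-9)·4 = 900 - (-36) = 936
DE × DF = (626, 512, 936)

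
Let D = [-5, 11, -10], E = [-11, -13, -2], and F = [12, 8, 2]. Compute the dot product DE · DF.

66

DE = E − D = (-6, -24, 8)
DF = F − D = (17, -3, 12)
DE · DF = (-6)·17 + (-24)·(-3) + 8·12 = -102 + 72 + 96 = 66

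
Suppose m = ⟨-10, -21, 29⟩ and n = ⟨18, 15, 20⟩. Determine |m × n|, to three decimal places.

1142.056

i: (-21)·20 - 29·15 = -420 - 435 = -855
j: 29·18 - (-10)·20 = 522 - (-200) = 722
k: (-10)·15 - (-21)·18 = -150 - (-378) = 228
m × n = (-855, 722, 228)
|m × n| = √((-855)² + 722² + 228²) = √1304293 ≈ 1142.0565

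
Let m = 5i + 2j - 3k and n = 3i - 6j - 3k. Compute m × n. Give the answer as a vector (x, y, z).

i: 2·(-3) - (-3)·(-6) = -6 - 18 = -24
j: (-3)·3 - 5·(-3) = -9 - (-15) = 6
k: 5·(-6) - 2·3 = -30 - 6 = -36
m × n = (-24, 6, -36)

(-24, 6, -36)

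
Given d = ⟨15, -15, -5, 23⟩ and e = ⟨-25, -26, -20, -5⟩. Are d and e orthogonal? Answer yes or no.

d · e = 15·(-25) + (-15)·(-26) + (-5)·(-20) + 23·(-5) = -375 + 390 + 100 - 115 = 0
Zero, so the vectors are orthogonal.

yes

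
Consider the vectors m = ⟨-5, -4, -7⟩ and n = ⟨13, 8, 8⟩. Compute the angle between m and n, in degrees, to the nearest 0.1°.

159.4

m · n = (-5)·13 + (-4)·8 + (-7)·8 = -65 - 32 - 56 = -153
|m|² = 25 + 16 + 49 = 90,  |m| = √90 ≈ 9.486833
|n|² = 169 + 64 + 64 = 297,  |n| = √297 ≈ 17.233688
cos θ = -153 / (9.486833 · 17.233688) ≈ -0.93582
θ = arccos(-0.93582) ≈ 159.4°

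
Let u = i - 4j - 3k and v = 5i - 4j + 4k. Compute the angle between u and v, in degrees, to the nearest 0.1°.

u · v = 1·5 + (-4)·(-4) + (-3)·4 = 5 + 16 - 12 = 9
|u|² = 1 + 16 + 9 = 26,  |u| = √26 ≈ 5.099020
|v|² = 25 + 16 + 16 = 57,  |v| = √57 ≈ 7.549834
cos θ = 9 / (5.099020 · 7.549834) ≈ 0.23379
θ = arccos(0.23379) ≈ 76.5°

76.5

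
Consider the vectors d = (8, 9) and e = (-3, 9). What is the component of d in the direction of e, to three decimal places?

6.008

d · e = 8·(-3) + 9·9 = -24 + 81 = 57
|e| = √(9 + 81) = √90 ≈ 9.4868
comp_e d = 57 / √90 ≈ 6.008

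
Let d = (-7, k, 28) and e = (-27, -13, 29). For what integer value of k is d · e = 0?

d · e = (-7)·(-27) + k·(-13) + 28·29 = 1001 - 13k
Set equal to 0: -13k = -1001, so k = 77.

77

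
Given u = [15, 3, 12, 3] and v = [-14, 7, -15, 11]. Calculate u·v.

-336

u · v = 15·(-14) + 3·7 + 12·(-15) + 3·11 = -210 + 21 - 180 + 33 = -336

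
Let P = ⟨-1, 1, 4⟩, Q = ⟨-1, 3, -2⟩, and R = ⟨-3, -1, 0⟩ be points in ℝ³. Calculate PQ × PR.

(-20, 12, 4)

PQ = (0, 2, -6)
PR = (-2, -2, -4)
i: 2·(-4) - (-6)·(-2) = -8 - 12 = -20
j: (-6)·(-2) - 0·(-4) = 12 - 0 = 12
k: 0·(-2) - 2·(-2) = 0 - (-4) = 4
PQ × PR = (-20, 12, 4)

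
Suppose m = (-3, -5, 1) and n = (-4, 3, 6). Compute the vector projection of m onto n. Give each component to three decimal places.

(-0.197, 0.148, 0.295)

m · n = (-3)·(-4) + (-5)·3 + 1·6 = 12 - 15 + 6 = 3
|n|² = 16 + 9 + 36 = 61
proj_n m = (3/61) · (-4, 3, 6) ≈ (-0.197, 0.148, 0.295)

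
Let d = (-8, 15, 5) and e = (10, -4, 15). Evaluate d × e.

i: 15·15 - 5·(-4) = 225 - (-20) = 245
j: 5·10 - (-8)·15 = 50 - (-120) = 170
k: (-8)·(-4) - 15·10 = 32 - 150 = -118
d × e = (245, 170, -118)

(245, 170, -118)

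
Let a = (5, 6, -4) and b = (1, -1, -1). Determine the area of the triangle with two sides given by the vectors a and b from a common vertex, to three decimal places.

i: 6·(-1) - (-4)·(-1) = -6 - 4 = -10
j: (-4)·1 - 5·(-1) = -4 - (-5) = 1
k: 5·(-1) - 6·1 = -5 - 6 = -11
a × b = (-10, 1, -11)
|a × b| = √((-10)² + 1² + (-11)²) = √222 ≈ 14.8997
area = ½ · 14.8997 ≈ 7.450

7.450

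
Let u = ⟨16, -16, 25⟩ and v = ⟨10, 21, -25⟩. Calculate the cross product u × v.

i: (-16)·(-25) - 25·21 = 400 - 525 = -125
j: 25·10 - 16·(-25) = 250 - (-400) = 650
k: 16·21 - (-16)·10 = 336 - (-160) = 496
u × v = (-125, 650, 496)

(-125, 650, 496)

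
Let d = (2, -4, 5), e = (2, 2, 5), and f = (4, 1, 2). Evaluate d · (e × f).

e × f:
i: 2·2 - 5·1 = 4 - 5 = -1
j: 5·4 - 2·2 = 20 - 4 = 16
k: 2·1 - 2·4 = 2 - 8 = -6
e × f = (-1, 16, -6)
d · (e × f) = 2·(-1) + (-4)·16 + 5·(-6) = -2 - 64 - 30 = -96

-96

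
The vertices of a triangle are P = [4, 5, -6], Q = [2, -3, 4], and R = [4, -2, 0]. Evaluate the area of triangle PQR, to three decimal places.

PQ = (-2, -8, 10),  PR = (0, -7, 6)
i: (-8)·6 - 10·(-7) = -48 - (-70) = 22
j: 10·0 - (-2)·6 = 0 - (-12) = 12
k: (-2)·(-7) - (-8)·0 = 14 - 0 = 14
PQ × PR = (22, 12, 14)
|PQ × PR| = √824 ≈ 28.7054
area = ½ · 28.7054 ≈ 14.353

14.353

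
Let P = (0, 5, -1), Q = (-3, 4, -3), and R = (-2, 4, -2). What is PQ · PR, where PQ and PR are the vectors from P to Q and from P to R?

9

PQ = Q − P = (-3, -1, -2)
PR = R − P = (-2, -1, -1)
PQ · PR = (-3)·(-2) + (-1)·(-1) + (-2)·(-1) = 6 + 1 + 2 = 9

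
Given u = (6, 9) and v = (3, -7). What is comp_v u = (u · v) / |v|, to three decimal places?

-5.909

u · v = 6·3 + 9·(-7) = 18 - 63 = -45
|v| = √(9 + 49) = √58 ≈ 7.6158
comp_v u = -45 / √58 ≈ -5.909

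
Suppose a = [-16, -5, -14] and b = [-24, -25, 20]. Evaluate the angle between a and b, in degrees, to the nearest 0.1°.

74.8

a · b = (-16)·(-24) + (-5)·(-25) + (-14)·20 = 384 + 125 - 280 = 229
|a|² = 256 + 25 + 196 = 477,  |a| = √477 ≈ 21.840330
|b|² = 576 + 625 + 400 = 1601,  |b| = √1601 ≈ 40.012498
cos θ = 229 / (21.840330 · 40.012498) ≈ 0.26205
θ = arccos(0.26205) ≈ 74.8°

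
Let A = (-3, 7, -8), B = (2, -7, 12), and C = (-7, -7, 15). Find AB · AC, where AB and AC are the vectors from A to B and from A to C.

636

AB = B − A = (5, -14, 20)
AC = C − A = (-4, -14, 23)
AB · AC = 5·(-4) + (-14)·(-14) + 20·23 = -20 + 196 + 460 = 636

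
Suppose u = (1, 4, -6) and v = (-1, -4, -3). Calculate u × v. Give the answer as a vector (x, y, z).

i: 4·(-3) - (-6)·(-4) = -12 - 24 = -36
j: (-6)·(-1) - 1·(-3) = 6 - (-3) = 9
k: 1·(-4) - 4·(-1) = -4 - (-4) = 0
u × v = (-36, 9, 0)

(-36, 9, 0)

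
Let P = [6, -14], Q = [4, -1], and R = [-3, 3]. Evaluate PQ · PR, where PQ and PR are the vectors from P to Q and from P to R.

PQ = Q − P = (-2, 13)
PR = R − P = (-9, 17)
PQ · PR = (-2)·(-9) + 13·17 = 18 + 221 = 239

239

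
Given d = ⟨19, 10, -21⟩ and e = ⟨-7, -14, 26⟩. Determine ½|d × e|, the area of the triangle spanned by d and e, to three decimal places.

i: 10·26 - (-21)·(-14) = 260 - 294 = -34
j: (-21)·(-7) - 19·26 = 147 - 494 = -347
k: 19·(-14) - 10·(-7) = -266 - (-70) = -196
d × e = (-34, -347, -196)
|d × e| = √((-34)² + (-347)² + (-196)²) = √159981 ≈ 399.9762
area = ½ · 399.9762 ≈ 199.988

199.988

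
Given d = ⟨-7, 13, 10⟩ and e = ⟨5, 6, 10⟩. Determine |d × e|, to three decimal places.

175.354

i: 13·10 - 10·6 = 130 - 60 = 70
j: 10·5 - (-7)·10 = 50 - (-70) = 120
k: (-7)·6 - 13·5 = -42 - 65 = -107
d × e = (70, 120, -107)
|d × e| = √(70² + 120² + (-107)²) = √30749 ≈ 175.3539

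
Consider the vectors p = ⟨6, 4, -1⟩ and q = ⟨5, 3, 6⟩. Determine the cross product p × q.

i: 4·6 - (-1)·3 = 24 - (-3) = 27
j: (-1)·5 - 6·6 = -5 - 36 = -41
k: 6·3 - 4·5 = 18 - 20 = -2
p × q = (27, -41, -2)

(27, -41, -2)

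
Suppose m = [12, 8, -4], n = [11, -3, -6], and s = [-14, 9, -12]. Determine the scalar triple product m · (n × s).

2580

n × s:
i: (-3)·(-12) - (-6)·9 = 36 - (-54) = 90
j: (-6)·(-14) - 11·(-12) = 84 - (-132) = 216
k: 11·9 - (-3)·(-14) = 99 - 42 = 57
n × s = (90, 216, 57)
m · (n × s) = 12·90 + 8·216 + (-4)·57 = 1080 + 1728 - 228 = 2580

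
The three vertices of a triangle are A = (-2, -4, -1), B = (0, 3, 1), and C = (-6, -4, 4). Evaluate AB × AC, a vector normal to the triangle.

AB = (2, 7, 2)
AC = (-4, 0, 5)
i: 7·5 - 2·0 = 35 - 0 = 35
j: 2·(-4) - 2·5 = -8 - 10 = -18
k: 2·0 - 7·(-4) = 0 - (-28) = 28
AB × AC = (35, -18, 28)

(35, -18, 28)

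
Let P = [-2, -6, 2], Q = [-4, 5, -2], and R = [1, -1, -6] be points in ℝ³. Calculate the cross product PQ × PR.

(-68, -28, -43)

PQ = (-2, 11, -4)
PR = (3, 5, -8)
i: 11·(-8) - (-4)·5 = -88 - (-20) = -68
j: (-4)·3 - (-2)·(-8) = -12 - 16 = -28
k: (-2)·5 - 11·3 = -10 - 33 = -43
PQ × PR = (-68, -28, -43)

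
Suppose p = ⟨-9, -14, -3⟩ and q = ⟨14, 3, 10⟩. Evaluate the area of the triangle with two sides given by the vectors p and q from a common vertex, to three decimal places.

109.574

i: (-14)·10 - (-3)·3 = -140 - (-9) = -131
j: (-3)·14 - (-9)·10 = -42 - (-90) = 48
k: (-9)·3 - (-14)·14 = -27 - (-196) = 169
p × q = (-131, 48, 169)
|p × q| = √((-131)² + 48² + 169²) = √48026 ≈ 219.1484
area = ½ · 219.1484 ≈ 109.574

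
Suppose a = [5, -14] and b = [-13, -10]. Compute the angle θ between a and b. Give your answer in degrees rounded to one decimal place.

72.1

a · b = 5·(-13) + (-14)·(-10) = -65 + 140 = 75
|a|² = 25 + 196 = 221,  |a| = √221 ≈ 14.866069
|b|² = 169 + 100 = 269,  |b| = √269 ≈ 16.401219
cos θ = 75 / (14.866069 · 16.401219) ≈ 0.30760
θ = arccos(0.30760) ≈ 72.1°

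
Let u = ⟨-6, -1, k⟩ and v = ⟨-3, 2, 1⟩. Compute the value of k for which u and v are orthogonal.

-16

u · v = (-6)·(-3) + (-1)·2 + k·1 = 16 + 1k
Set equal to 0: 1k = -16, so k = -16.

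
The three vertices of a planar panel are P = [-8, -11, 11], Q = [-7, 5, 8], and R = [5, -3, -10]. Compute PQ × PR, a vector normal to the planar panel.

PQ = (1, 16, -3)
PR = (13, 8, -21)
i: 16·(-21) - (-3)·8 = -336 - (-24) = -312
j: (-3)·13 - 1·(-21) = -39 - (-21) = -18
k: 1·8 - 16·13 = 8 - 208 = -200
PQ × PR = (-312, -18, -200)

(-312, -18, -200)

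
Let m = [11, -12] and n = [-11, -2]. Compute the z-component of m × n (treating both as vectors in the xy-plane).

-154

11·(-2) - (-12)·(-11) = -22 - 132 = -154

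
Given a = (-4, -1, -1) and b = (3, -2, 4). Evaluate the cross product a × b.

i: (-1)·4 - (-1)·(-2) = -4 - 2 = -6
j: (-1)·3 - (-4)·4 = -3 - (-16) = 13
k: (-4)·(-2) - (-1)·3 = 8 - (-3) = 11
a × b = (-6, 13, 11)

(-6, 13, 11)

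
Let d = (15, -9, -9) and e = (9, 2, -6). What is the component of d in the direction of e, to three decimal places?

d · e = 15·9 + (-9)·2 + (-9)·(-6) = 135 - 18 + 54 = 171
|e| = √(81 + 4 + 36) = √121 ≈ 11.0000
comp_e d = 171 / √121 ≈ 15.545

15.545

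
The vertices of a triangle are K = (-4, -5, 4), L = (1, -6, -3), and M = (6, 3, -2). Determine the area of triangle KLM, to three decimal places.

KL = (5, -1, -7),  KM = (10, 8, -6)
i: (-1)·(-6) - (-7)·8 = 6 - (-56) = 62
j: (-7)·10 - 5·(-6) = -70 - (-30) = -40
k: 5·8 - (-1)·10 = 40 - (-10) = 50
KL × KM = (62, -40, 50)
|KL × KM| = √7944 ≈ 89.1291
area = ½ · 89.1291 ≈ 44.565

44.565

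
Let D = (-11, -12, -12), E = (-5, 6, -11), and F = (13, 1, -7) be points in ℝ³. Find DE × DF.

(77, -6, -354)

DE = (6, 18, 1)
DF = (24, 13, 5)
i: 18·5 - 1·13 = 90 - 13 = 77
j: 1·24 - 6·5 = 24 - 30 = -6
k: 6·13 - 18·24 = 78 - 432 = -354
DE × DF = (77, -6, -354)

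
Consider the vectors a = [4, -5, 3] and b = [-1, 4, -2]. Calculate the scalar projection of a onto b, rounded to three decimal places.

a · b = 4·(-1) + (-5)·4 + 3·(-2) = -4 - 20 - 6 = -30
|b| = √(1 + 16 + 4) = √21 ≈ 4.5826
comp_b a = -30 / √21 ≈ -6.547

-6.547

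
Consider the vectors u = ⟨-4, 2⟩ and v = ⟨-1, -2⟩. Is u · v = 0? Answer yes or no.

u · v = (-4)·(-1) + 2·(-2) = 4 - 4 = 0
Zero, so the vectors are orthogonal.

yes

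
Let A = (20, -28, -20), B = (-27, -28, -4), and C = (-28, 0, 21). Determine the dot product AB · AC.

2912

AB = B − A = (-47, 0, 16)
AC = C − A = (-48, 28, 41)
AB · AC = (-47)·(-48) + 0·28 + 16·41 = 2256 + 0 + 656 = 2912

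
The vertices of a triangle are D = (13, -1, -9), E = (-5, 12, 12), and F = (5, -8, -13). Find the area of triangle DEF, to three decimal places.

DE = (-18, 13, 21),  DF = (-8, -7, -4)
i: 13·(-4) - 21·(-7) = -52 - (-147) = 95
j: 21·(-8) - (-18)·(-4) = -168 - 72 = -240
k: (-18)·(-7) - 13·(-8) = 126 - (-104) = 230
DE × DF = (95, -240, 230)
|DE × DF| = √119525 ≈ 345.7239
area = ½ · 345.7239 ≈ 172.862

172.862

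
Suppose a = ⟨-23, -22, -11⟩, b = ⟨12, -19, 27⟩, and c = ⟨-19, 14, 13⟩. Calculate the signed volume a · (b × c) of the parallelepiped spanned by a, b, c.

b × c:
i: (-19)·13 - 27·14 = -247 - 378 = -625
j: 27·(-19) - 12·13 = -513 - 156 = -669
k: 12·14 - (-19)·(-19) = 168 - 361 = -193
b × c = (-625, -669, -193)
a · (b × c) = (-23)·(-625) + (-22)·(-669) + (-11)·(-193) = 14375 + 14718 + 2123 = 31216

31216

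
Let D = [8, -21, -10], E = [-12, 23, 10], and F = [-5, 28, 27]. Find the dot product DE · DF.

DE = E − D = (-20, 44, 20)
DF = F − D = (-13, 49, 37)
DE · DF = (-20)·(-13) + 44·49 + 20·37 = 260 + 2156 + 740 = 3156

3156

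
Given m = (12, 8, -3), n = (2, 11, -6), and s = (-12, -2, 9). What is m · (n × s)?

1092

n × s:
i: 11·9 - (-6)·(-2) = 99 - 12 = 87
j: (-6)·(-12) - 2·9 = 72 - 18 = 54
k: 2·(-2) - 11·(-12) = -4 - (-132) = 128
n × s = (87, 54, 128)
m · (n × s) = 12·87 + 8·54 + (-3)·128 = 1044 + 432 - 384 = 1092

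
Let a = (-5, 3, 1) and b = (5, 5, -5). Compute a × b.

i: 3·(-5) - 1·5 = -15 - 5 = -20
j: 1·5 - (-5)·(-5) = 5 - 25 = -20
k: (-5)·5 - 3·5 = -25 - 15 = -40
a × b = (-20, -20, -40)

(-20, -20, -40)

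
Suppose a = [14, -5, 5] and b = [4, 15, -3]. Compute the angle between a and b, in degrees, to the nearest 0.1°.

97.9

a · b = 14·4 + (-5)·15 + 5·(-3) = 56 - 75 - 15 = -34
|a|² = 196 + 25 + 25 = 246,  |a| = √246 ≈ 15.684387
|b|² = 16 + 225 + 9 = 250,  |b| = √250 ≈ 15.811388
cos θ = -34 / (15.684387 · 15.811388) ≈ -0.13710
θ = arccos(-0.13710) ≈ 97.9°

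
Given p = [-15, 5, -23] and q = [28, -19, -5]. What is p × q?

(-462, -719, 145)

i: 5·(-5) - (-23)·(-19) = -25 - 437 = -462
j: (-23)·28 - (-15)·(-5) = -644 - 75 = -719
k: (-15)·(-19) - 5·28 = 285 - 140 = 145
p × q = (-462, -719, 145)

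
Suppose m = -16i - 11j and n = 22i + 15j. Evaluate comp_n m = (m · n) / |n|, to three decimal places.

-19.416

m · n = (-16)·22 + (-11)·15 = -352 - 165 = -517
|n| = √(484 + 225) = √709 ≈ 26.6271
comp_n m = -517 / √709 ≈ -19.416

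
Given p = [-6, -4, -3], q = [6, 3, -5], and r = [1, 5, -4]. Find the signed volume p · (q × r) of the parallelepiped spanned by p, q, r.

-235

q × r:
i: 3·(-4) - (-5)·5 = -12 - (-25) = 13
j: (-5)·1 - 6·(-4) = -5 - (-24) = 19
k: 6·5 - 3·1 = 30 - 3 = 27
q × r = (13, 19, 27)
p · (q × r) = (-6)·13 + (-4)·19 + (-3)·27 = -78 - 76 - 81 = -235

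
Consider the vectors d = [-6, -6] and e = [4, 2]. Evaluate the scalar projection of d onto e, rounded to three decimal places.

-8.050

d · e = (-6)·4 + (-6)·2 = -24 - 12 = -36
|e| = √(16 + 4) = √20 ≈ 4.4721
comp_e d = -36 / √20 ≈ -8.050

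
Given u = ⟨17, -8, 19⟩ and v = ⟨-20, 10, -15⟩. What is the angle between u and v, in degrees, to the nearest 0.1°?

168.5

u · v = 17·(-20) + (-8)·10 + 19·(-15) = -340 - 80 - 285 = -705
|u|² = 289 + 64 + 361 = 714,  |u| = √714 ≈ 26.720778
|v|² = 400 + 100 + 225 = 725,  |v| = √725 ≈ 26.925824
cos θ = -705 / (26.720778 · 26.925824) ≈ -0.97988
θ = arccos(-0.97988) ≈ 168.5°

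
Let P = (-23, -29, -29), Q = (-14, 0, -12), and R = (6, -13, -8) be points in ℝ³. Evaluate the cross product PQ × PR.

PQ = (9, 29, 17)
PR = (29, 16, 21)
i: 29·21 - 17·16 = 609 - 272 = 337
j: 17·29 - 9·21 = 493 - 189 = 304
k: 9·16 - 29·29 = 144 - 841 = -697
PQ × PR = (337, 304, -697)

(337, 304, -697)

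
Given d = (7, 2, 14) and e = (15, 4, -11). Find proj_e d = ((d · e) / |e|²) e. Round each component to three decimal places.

d · e = 7·15 + 2·4 + 14·(-11) = 105 + 8 - 154 = -41
|e|² = 225 + 16 + 121 = 362
proj_e d = (-41/362) · (15, 4, -11) ≈ (-1.699, -0.453, 1.246)

(-1.699, -0.453, 1.246)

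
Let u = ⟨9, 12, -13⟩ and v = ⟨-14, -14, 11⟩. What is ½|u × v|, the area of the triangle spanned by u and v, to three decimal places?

i: 12·11 - (-13)·(-14) = 132 - 182 = -50
j: (-13)·(-14) - 9·11 = 182 - 99 = 83
k: 9·(-14) - 12·(-14) = -126 - (-168) = 42
u × v = (-50, 83, 42)
|u × v| = √((-50)² + 83² + 42²) = √11153 ≈ 105.6078
area = ½ · 105.6078 ≈ 52.804

52.804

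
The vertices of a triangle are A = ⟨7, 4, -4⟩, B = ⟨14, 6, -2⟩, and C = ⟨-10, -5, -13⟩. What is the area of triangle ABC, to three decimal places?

20.506

AB = (7, 2, 2),  AC = (-17, -9, -9)
i: 2·(-9) - 2·(-9) = -18 - (-18) = 0
j: 2·(-17) - 7·(-9) = -34 - (-63) = 29
k: 7·(-9) - 2·(-17) = -63 - (-34) = -29
AB × AC = (0, 29, -29)
|AB × AC| = √1682 ≈ 41.0122
area = ½ · 41.0122 ≈ 20.506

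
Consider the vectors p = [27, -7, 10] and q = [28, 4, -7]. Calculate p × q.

(9, 469, 304)

i: (-7)·(-7) - 10·4 = 49 - 40 = 9
j: 10·28 - 27·(-7) = 280 - (-189) = 469
k: 27·4 - (-7)·28 = 108 - (-196) = 304
p × q = (9, 469, 304)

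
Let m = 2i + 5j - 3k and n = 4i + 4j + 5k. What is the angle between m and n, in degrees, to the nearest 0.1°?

73.8

m · n = 2·4 + 5·4 + (-3)·5 = 8 + 20 - 15 = 13
|m|² = 4 + 25 + 9 = 38,  |m| = √38 ≈ 6.164414
|n|² = 16 + 16 + 25 = 57,  |n| = √57 ≈ 7.549834
cos θ = 13 / (6.164414 · 7.549834) ≈ 0.27933
θ = arccos(0.27933) ≈ 73.8°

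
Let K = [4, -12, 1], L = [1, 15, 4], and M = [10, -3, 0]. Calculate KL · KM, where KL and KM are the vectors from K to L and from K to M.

KL = L − K = (-3, 27, 3)
KM = M − K = (6, 9, -1)
KL · KM = (-3)·6 + 27·9 + 3·(-1) = -18 + 243 - 3 = 222

222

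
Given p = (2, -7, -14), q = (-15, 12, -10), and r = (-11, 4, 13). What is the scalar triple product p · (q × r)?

-2751

q × r:
i: 12·13 - (-10)·4 = 156 - (-40) = 196
j: (-10)·(-11) - (-15)·13 = 110 - (-195) = 305
k: (-15)·4 - 12·(-11) = -60 - (-132) = 72
q × r = (196, 305, 72)
p · (q × r) = 2·196 + (-7)·305 + (-14)·72 = 392 - 2135 - 1008 = -2751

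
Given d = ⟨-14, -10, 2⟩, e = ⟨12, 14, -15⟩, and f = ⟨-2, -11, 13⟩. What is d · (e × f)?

e × f:
i: 14·13 - (-15)·(-11) = 182 - 165 = 17
j: (-15)·(-2) - 12·13 = 30 - 156 = -126
k: 12·(-11) - 14·(-2) = -132 - (-28) = -104
e × f = (17, -126, -104)
d · (e × f) = (-14)·17 + (-10)·(-126) + 2·(-104) = -238 + 1260 - 208 = 814

814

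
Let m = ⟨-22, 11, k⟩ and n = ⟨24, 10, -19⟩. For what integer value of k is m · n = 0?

-22

m · n = (-22)·24 + 11·10 + k·(-19) = -418 - 19k
Set equal to 0: -19k = 418, so k = -22.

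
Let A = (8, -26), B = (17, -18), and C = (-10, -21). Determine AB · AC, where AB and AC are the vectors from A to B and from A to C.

-122

AB = B − A = (9, 8)
AC = C − A = (-18, 5)
AB · AC = 9·(-18) + 8·5 = -162 + 40 = -122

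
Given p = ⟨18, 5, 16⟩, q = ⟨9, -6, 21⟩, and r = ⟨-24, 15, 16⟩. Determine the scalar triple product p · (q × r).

-10782

q × r:
i: (-6)·16 - 21·15 = -96 - 315 = -411
j: 21·(-24) - 9·16 = -504 - 144 = -648
k: 9·15 - (-6)·(-24) = 135 - 144 = -9
q × r = (-411, -648, -9)
p · (q × r) = 18·(-411) + 5·(-648) + 16·(-9) = -7398 - 3240 - 144 = -10782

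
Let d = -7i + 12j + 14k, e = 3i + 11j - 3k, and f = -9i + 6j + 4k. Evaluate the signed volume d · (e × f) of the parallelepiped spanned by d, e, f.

e × f:
i: 11·4 - (-3)·6 = 44 - (-18) = 62
j: (-3)·(-9) - 3·4 = 27 - 12 = 15
k: 3·6 - 11·(-9) = 18 - (-99) = 117
e × f = (62, 15, 117)
d · (e × f) = (-7)·62 + 12·15 + 14·117 = -434 + 180 + 1638 = 1384

1384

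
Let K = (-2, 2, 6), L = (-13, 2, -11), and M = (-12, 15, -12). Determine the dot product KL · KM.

KL = L − K = (-11, 0, -17)
KM = M − K = (-10, 13, -18)
KL · KM = (-11)·(-10) + 0·13 + (-17)·(-18) = 110 + 0 + 306 = 416

416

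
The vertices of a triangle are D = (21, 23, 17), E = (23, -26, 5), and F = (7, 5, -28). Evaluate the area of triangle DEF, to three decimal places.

DE = (2, -49, -12),  DF = (-14, -18, -45)
i: (-49)·(-45) - (-12)·(-18) = 2205 - 216 = 1989
j: (-12)·(-14) - 2·(-45) = 168 - (-90) = 258
k: 2·(-18) - (-49)·(-14) = -36 - 686 = -722
DE × DF = (1989, 258, -722)
|DE × DF| = √4543969 ≈ 2131.6587
area = ½ · 2131.6587 ≈ 1065.829

1065.829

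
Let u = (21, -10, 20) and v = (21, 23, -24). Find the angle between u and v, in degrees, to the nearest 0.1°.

u · v = 21·21 + (-10)·23 + 20·(-24) = 441 - 230 - 480 = -269
|u|² = 441 + 100 + 400 = 941,  |u| = √941 ≈ 30.675723
|v|² = 441 + 529 + 576 = 1546,  |v| = √1546 ≈ 39.319207
cos θ = -269 / (30.675723 · 39.319207) ≈ -0.22302
θ = arccos(-0.22302) ≈ 102.9°

102.9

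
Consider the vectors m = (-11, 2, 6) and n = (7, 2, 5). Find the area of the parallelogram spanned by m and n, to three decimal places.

103.484

i: 2·5 - 6·2 = 10 - 12 = -2
j: 6·7 - (-11)·5 = 42 - (-55) = 97
k: (-11)·2 - 2·7 = -22 - 14 = -36
m × n = (-2, 97, -36)
|m × n| = √((-2)² + 97² + (-36)²) = √10709 ≈ 103.4843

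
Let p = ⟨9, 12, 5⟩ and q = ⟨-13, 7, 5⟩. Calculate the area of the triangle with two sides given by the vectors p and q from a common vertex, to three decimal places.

i: 12·5 - 5·7 = 60 - 35 = 25
j: 5·(-13) - 9·5 = -65 - 45 = -110
k: 9·7 - 12·(-13) = 63 - (-156) = 219
p × q = (25, -110, 219)
|p × q| = √(25² + (-110)² + 219²) = √60686 ≈ 246.3453
area = ½ · 246.3453 ≈ 123.173

123.173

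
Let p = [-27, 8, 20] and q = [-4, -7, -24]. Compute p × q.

i: 8·(-24) - 20·(-7) = -192 - (-140) = -52
j: 20·(-4) - (-27)·(-24) = -80 - 648 = -728
k: (-27)·(-7) - 8·(-4) = 189 - (-32) = 221
p × q = (-52, -728, 221)

(-52, -728, 221)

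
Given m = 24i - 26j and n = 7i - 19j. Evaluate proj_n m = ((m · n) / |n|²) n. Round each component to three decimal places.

m · n = 24·7 + (-26)·(-19) = 168 + 494 = 662
|n|² = 49 + 361 = 410
proj_n m = (662/410) · (7, -19) ≈ (11.302, -30.678)

(11.302, -30.678)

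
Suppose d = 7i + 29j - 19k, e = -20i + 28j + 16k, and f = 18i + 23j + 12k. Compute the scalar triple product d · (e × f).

33404

e × f:
i: 28·12 - 16·23 = 336 - 368 = -32
j: 16·18 - (-20)·12 = 288 - (-240) = 528
k: (-20)·23 - 28·18 = -460 - 504 = -964
e × f = (-32, 528, -964)
d · (e × f) = 7·(-32) + 29·528 + (-19)·(-964) = -224 + 15312 + 18316 = 33404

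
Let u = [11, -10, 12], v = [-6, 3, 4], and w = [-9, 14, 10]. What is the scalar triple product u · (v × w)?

-1210

v × w:
i: 3·10 - 4·14 = 30 - 56 = -26
j: 4·(-9) - (-6)·10 = -36 - (-60) = 24
k: (-6)·14 - 3·(-9) = -84 - (-27) = -57
v × w = (-26, 24, -57)
u · (v × w) = 11·(-26) + (-10)·24 + 12·(-57) = -286 - 240 - 684 = -1210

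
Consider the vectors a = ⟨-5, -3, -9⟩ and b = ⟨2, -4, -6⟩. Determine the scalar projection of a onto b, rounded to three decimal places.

7.483

a · b = (-5)·2 + (-3)·(-4) + (-9)·(-6) = -10 + 12 + 54 = 56
|b| = √(4 + 16 + 36) = √56 ≈ 7.4833
comp_b a = 56 / √56 ≈ 7.483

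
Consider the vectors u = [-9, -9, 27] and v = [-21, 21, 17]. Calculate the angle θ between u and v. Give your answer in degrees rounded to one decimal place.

u · v = (-9)·(-21) + (-9)·21 + 27·17 = 189 - 189 + 459 = 459
|u|² = 81 + 81 + 729 = 891,  |u| = √891 ≈ 29.849623
|v|² = 441 + 441 + 289 = 1171,  |v| = √1171 ≈ 34.219877
cos θ = 459 / (29.849623 · 34.219877) ≈ 0.44936
θ = arccos(0.44936) ≈ 63.3°

63.3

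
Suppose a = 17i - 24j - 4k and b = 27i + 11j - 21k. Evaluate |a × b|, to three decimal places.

1029.335

i: (-24)·(-21) - (-4)·11 = 504 - (-44) = 548
j: (-4)·27 - 17·(-21) = -108 - (-357) = 249
k: 17·11 - (-24)·27 = 187 - (-648) = 835
a × b = (548, 249, 835)
|a × b| = √(548² + 249² + 835²) = √1059530 ≈ 1029.3347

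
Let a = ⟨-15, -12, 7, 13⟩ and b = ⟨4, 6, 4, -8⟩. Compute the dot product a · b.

a · b = (-15)·4 + (-12)·6 + 7·4 + 13·(-8) = -60 - 72 + 28 - 104 = -208

-208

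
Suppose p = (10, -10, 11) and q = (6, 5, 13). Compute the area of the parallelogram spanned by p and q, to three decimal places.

i: (-10)·13 - 11·5 = -130 - 55 = -185
j: 11·6 - 10·13 = 66 - 130 = -64
k: 10·5 - (-10)·6 = 50 - (-60) = 110
p × q = (-185, -64, 110)
|p × q| = √((-185)² + (-64)² + 110²) = √50421 ≈ 224.5462

224.546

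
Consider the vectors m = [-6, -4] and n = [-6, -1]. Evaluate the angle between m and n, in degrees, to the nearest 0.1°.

m · n = (-6)·(-6) + (-4)·(-1) = 36 + 4 = 40
|m|² = 36 + 16 = 52,  |m| = √52 ≈ 7.211103
|n|² = 36 + 1 = 37,  |n| = √37 ≈ 6.082763
cos θ = 40 / (7.211103 · 6.082763) ≈ 0.91192
θ = arccos(0.91192) ≈ 24.2°

24.2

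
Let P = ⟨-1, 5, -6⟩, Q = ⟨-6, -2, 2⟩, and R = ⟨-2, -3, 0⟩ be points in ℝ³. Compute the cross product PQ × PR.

(22, 22, 33)

PQ = (-5, -7, 8)
PR = (-1, -8, 6)
i: (-7)·6 - 8·(-8) = -42 - (-64) = 22
j: 8·(-1) - (-5)·6 = -8 - (-30) = 22
k: (-5)·(-8) - (-7)·(-1) = 40 - 7 = 33
PQ × PR = (22, 22, 33)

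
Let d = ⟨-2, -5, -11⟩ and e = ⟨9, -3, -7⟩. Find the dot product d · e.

74

d · e = (-2)·9 + (-5)·(-3) + (-11)·(-7) = -18 + 15 + 77 = 74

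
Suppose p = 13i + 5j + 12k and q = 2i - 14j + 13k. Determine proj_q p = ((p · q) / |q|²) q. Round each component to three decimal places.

(0.607, -4.249, 3.946)

p · q = 13·2 + 5·(-14) + 12·13 = 26 - 70 + 156 = 112
|q|² = 4 + 196 + 169 = 369
proj_q p = (112/369) · (2, -14, 13) ≈ (0.607, -4.249, 3.946)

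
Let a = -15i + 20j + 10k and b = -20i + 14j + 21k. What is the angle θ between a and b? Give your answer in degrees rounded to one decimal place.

24.3

a · b = (-15)·(-20) + 20·14 + 10·21 = 300 + 280 + 210 = 790
|a|² = 225 + 400 + 100 = 725,  |a| = √725 ≈ 26.925824
|b|² = 400 + 196 + 441 = 1037,  |b| = √1037 ≈ 32.202484
cos θ = 790 / (26.925824 · 32.202484) ≈ 0.91111
θ = arccos(0.91111) ≈ 24.3°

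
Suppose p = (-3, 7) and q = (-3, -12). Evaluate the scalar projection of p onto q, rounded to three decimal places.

-6.063

p · q = (-3)·(-3) + 7·(-12) = 9 - 84 = -75
|q| = √(9 + 144) = √153 ≈ 12.3693
comp_q p = -75 / √153 ≈ -6.063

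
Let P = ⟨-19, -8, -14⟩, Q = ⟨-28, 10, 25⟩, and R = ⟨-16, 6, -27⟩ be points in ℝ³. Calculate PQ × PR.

(-780, 0, -180)

PQ = (-9, 18, 39)
PR = (3, 14, -13)
i: 18·(-13) - 39·14 = -234 - 546 = -780
j: 39·3 - (-9)·(-13) = 117 - 117 = 0
k: (-9)·14 - 18·3 = -126 - 54 = -180
PQ × PR = (-780, 0, -180)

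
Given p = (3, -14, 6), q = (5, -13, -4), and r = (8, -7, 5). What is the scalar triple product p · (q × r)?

q × r:
i: (-13)·5 - (-4)·(-7) = -65 - 28 = -93
j: (-4)·8 - 5·5 = -32 - 25 = -57
k: 5·(-7) - (-13)·8 = -35 - (-104) = 69
q × r = (-93, -57, 69)
p · (q × r) = 3·(-93) + (-14)·(-57) + 6·69 = -279 + 798 + 414 = 933

933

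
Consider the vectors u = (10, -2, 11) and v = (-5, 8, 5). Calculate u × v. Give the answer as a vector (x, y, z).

(-98, -105, 70)

i: (-2)·5 - 11·8 = -10 - 88 = -98
j: 11·(-5) - 10·5 = -55 - 50 = -105
k: 10·8 - (-2)·(-5) = 80 - 10 = 70
u × v = (-98, -105, 70)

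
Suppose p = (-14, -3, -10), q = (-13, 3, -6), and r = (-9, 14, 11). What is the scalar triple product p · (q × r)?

-679

q × r:
i: 3·11 - (-6)·14 = 33 - (-84) = 117
j: (-6)·(-9) - (-13)·11 = 54 - (-143) = 197
k: (-13)·14 - 3·(-9) = -182 - (-27) = -155
q × r = (117, 197, -155)
p · (q × r) = (-14)·117 + (-3)·197 + (-10)·(-155) = -1638 - 591 + 1550 = -679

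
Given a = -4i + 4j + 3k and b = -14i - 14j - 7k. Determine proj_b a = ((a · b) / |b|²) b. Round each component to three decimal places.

(0.667, 0.667, 0.333)

a · b = (-4)·(-14) + 4·(-14) + 3·(-7) = 56 - 56 - 21 = -21
|b|² = 196 + 196 + 49 = 441
proj_b a = (-21/441) · (-14, -14, -7) ≈ (0.667, 0.667, 0.333)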